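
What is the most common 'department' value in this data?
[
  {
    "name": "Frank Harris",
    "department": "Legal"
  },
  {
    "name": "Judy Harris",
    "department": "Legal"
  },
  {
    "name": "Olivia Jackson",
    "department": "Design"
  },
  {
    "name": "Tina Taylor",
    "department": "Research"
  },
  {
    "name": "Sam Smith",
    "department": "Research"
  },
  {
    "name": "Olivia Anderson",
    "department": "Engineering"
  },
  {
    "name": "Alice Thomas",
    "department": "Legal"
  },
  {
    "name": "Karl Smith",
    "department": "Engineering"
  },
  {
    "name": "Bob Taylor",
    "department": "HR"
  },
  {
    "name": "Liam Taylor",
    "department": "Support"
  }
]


Counting 'department' values across 10 records:

  Legal: 3 ###
  Research: 2 ##
  Engineering: 2 ##
  Design: 1 #
  HR: 1 #
  Support: 1 #

Most common: Legal (3 times)

Legal (3 times)


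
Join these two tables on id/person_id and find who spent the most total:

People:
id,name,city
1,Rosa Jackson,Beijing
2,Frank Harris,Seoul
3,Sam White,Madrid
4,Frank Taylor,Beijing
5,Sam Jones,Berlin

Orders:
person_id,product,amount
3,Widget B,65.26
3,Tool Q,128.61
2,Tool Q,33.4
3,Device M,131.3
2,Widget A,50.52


Join on: people.id = orders.person_id

Joined rows:
  Sam White (Madrid) bought Widget B for $65.26
  Sam White (Madrid) bought Tool Q for $128.61
  Frank Harris (Seoul) bought Tool Q for $33.4
  Sam White (Madrid) bought Device M for $131.3
  Frank Harris (Seoul) bought Widget A for $50.52

Total per person:
  Sam White: $325.17
  Frank Harris: $83.92

Top spender: Sam White ($325.17)

Sam White ($325.17)


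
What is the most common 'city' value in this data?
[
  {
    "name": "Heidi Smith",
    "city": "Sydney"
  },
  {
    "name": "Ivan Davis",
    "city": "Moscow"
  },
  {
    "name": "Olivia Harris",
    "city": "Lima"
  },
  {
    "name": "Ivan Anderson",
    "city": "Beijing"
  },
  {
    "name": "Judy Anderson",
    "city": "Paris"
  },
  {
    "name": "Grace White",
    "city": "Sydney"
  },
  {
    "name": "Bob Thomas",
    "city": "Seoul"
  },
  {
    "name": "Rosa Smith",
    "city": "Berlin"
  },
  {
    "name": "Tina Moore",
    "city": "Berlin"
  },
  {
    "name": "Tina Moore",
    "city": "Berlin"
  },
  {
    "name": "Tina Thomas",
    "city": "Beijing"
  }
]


Counting 'city' values across 11 records:

  Berlin: 3 ###
  Sydney: 2 ##
  Beijing: 2 ##
  Moscow: 1 #
  Lima: 1 #
  Paris: 1 #
  Seoul: 1 #

Most common: Berlin (3 times)

Berlin (3 times)


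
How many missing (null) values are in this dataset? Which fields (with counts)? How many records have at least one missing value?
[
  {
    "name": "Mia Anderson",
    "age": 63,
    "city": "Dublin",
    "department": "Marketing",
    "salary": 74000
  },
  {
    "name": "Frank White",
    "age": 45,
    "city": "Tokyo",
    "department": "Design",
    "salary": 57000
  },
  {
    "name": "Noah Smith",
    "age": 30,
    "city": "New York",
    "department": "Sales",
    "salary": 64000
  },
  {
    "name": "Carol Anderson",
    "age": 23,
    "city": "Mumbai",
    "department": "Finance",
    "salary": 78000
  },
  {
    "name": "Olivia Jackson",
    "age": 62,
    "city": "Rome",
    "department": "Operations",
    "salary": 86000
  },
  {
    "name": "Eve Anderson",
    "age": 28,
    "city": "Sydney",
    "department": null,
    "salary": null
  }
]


Checking for missing (null) values in 6 records:

  Mia Anderson: complete
  Frank White: complete
  Noah Smith: complete
  Carol Anderson: complete
  Olivia Jackson: complete
  Eve Anderson: department, salary

Per field:
  name: 0 missing
  age: 0 missing
  city: 0 missing
  department: 1 missing
  salary: 1 missing

Total missing values: 2
Records with any missing: 1

2 missing values (department: 1, salary: 1); 1 incomplete records


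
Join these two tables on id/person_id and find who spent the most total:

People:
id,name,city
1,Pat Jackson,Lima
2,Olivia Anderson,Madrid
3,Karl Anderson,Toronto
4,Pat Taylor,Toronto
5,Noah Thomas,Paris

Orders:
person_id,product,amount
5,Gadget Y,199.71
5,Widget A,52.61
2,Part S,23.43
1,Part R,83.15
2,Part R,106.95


Join on: people.id = orders.person_id

Joined rows:
  Noah Thomas (Paris) bought Gadget Y for $199.71
  Noah Thomas (Paris) bought Widget A for $52.61
  Olivia Anderson (Madrid) bought Part S for $23.43
  Pat Jackson (Lima) bought Part R for $83.15
  Olivia Anderson (Madrid) bought Part R for $106.95

Total per person:
  Noah Thomas: $252.32
  Olivia Anderson: $130.38
  Pat Jackson: $83.15

Top spender: Noah Thomas ($252.32)

Noah Thomas ($252.32)


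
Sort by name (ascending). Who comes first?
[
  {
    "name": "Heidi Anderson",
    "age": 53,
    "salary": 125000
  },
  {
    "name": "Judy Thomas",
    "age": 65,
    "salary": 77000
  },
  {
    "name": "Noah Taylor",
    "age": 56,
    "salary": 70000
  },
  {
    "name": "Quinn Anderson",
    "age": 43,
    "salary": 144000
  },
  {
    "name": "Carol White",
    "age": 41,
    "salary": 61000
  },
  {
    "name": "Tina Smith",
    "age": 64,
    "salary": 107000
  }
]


Sort by: name (ascending)

Sorted order:
  1. Carol White (name = Carol White)
  2. Heidi Anderson (name = Heidi Anderson)
  3. Judy Thomas (name = Judy Thomas)
  4. Noah Taylor (name = Noah Taylor)
  5. Quinn Anderson (name = Quinn Anderson)
  6. Tina Smith (name = Tina Smith)

First: Carol White

Carol White


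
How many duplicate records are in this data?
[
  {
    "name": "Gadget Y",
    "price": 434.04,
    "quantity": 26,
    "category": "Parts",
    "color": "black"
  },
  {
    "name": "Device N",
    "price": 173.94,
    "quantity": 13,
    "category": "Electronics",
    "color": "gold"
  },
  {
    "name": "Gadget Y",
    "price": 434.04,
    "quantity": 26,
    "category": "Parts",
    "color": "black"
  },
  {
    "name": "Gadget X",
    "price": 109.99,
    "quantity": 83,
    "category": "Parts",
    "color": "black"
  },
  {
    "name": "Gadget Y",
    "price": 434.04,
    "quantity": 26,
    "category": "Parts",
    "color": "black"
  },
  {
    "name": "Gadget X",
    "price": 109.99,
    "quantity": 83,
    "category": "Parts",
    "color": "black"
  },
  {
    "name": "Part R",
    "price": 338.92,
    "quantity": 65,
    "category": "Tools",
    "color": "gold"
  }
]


Checking 7 records for duplicates:

  Row 1: Gadget Y ($434.04, qty 26)
  Row 2: Device N ($173.94, qty 13)
  Row 3: Gadget Y ($434.04, qty 26) <-- DUPLICATE
  Row 4: Gadget X ($109.99, qty 83)
  Row 5: Gadget Y ($434.04, qty 26) <-- DUPLICATE
  Row 6: Gadget X ($109.99, qty 83) <-- DUPLICATE
  Row 7: Part R ($338.92, qty 65)

Duplicates found: 3
Unique records: 4

3 duplicates, 4 unique


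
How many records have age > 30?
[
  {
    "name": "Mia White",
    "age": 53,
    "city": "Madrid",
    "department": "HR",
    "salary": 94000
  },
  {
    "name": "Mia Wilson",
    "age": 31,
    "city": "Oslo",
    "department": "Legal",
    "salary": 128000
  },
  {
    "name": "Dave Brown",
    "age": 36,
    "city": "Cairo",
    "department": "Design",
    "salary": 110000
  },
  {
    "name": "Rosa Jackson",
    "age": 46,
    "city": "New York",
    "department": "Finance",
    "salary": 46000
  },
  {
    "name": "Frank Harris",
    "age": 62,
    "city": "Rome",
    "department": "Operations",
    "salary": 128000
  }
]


Data: 5 records
Condition: age > 30

Checking each record:
  Mia White: 53 MATCH
  Mia Wilson: 31 MATCH
  Dave Brown: 36 MATCH
  Rosa Jackson: 46 MATCH
  Frank Harris: 62 MATCH

Count: 5

5


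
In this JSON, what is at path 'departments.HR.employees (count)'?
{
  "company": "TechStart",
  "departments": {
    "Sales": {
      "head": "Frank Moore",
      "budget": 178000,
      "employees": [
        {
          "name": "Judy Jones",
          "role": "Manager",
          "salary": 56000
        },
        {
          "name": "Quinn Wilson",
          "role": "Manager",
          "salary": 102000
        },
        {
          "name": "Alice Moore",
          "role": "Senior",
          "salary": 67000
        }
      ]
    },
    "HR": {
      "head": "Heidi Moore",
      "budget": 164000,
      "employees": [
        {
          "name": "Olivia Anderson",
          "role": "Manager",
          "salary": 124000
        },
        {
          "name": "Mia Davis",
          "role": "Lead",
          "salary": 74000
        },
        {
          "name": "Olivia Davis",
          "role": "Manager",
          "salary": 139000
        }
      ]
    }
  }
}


Path: departments.HR.employees (count)

Navigate:
  -> departments
  -> HR
  -> employees (array, length 3)

3


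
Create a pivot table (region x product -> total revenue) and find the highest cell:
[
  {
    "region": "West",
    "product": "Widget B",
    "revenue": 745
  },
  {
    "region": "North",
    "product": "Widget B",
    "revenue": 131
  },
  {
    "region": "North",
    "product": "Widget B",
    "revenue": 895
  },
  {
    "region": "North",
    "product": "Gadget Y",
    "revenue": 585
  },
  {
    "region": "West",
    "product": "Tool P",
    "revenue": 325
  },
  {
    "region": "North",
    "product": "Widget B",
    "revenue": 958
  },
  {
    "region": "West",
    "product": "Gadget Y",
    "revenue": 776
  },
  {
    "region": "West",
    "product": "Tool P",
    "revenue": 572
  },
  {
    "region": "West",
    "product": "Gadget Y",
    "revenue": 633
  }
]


Pivot: region (rows) x product (columns) -> total revenue

     Gadget Y      Tool P        Widget B    
North          585             0          1984  
West          1409           897           745  

Highest: North / Widget B = $1984

North / Widget B = $1984


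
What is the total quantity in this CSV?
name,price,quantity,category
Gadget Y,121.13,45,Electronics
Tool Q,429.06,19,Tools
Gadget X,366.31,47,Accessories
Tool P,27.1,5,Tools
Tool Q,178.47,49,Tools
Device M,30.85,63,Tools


Computing total quantity:
Values: [45, 19, 47, 5, 49, 63]
Sum = 228

228


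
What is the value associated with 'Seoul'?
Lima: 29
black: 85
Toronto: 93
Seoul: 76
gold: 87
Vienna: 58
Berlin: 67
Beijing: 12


Looking up key 'Seoul'
Value: 76

76


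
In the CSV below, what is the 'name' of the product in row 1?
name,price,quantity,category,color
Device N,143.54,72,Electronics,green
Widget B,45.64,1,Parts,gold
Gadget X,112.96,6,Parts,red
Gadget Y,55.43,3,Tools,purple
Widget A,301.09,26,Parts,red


Query: Row 1 ('Device N'), column 'name'
Value: Device N

Device N


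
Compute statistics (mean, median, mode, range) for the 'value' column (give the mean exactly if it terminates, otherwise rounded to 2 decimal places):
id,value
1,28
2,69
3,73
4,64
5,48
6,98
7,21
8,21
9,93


Data: [28, 69, 73, 64, 48, 98, 21, 21, 93]
Count: 9
Sum: 515
Mean: 515/9 ≈ 57.22 (rounded to 2 decimal places)
Sorted: [21, 21, 28, 48, 64, 69, 73, 93, 98]
Median: 64.0
Mode: 21 (2 times)
Range: 98 - 21 = 77
Min: 21, Max: 98

mean≈57.22, median=64.0, mode=21, range=77


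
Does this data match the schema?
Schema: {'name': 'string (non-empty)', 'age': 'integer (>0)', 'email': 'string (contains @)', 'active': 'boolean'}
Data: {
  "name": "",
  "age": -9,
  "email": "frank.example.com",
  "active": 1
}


Validating each field against schema:
  name: FAIL ("" is an empty string)
  age: FAIL (-9 is not > 0)
  email: FAIL ("frank.example.com" does not contain @)
  active: FAIL (1 is not a boolean)

Result: INVALID (4 errors: name, age, email, active)

INVALID (4 errors: name, age, email, active)


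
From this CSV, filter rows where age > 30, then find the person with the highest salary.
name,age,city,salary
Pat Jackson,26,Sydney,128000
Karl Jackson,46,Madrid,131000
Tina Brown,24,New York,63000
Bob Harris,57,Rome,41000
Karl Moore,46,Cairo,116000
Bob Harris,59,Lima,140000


Filter: age > 30
Sort by: salary (descending)

Filtered records (4):
  Bob Harris, age 59, salary $140000
  Karl Jackson, age 46, salary $131000
  Karl Moore, age 46, salary $116000
  Bob Harris, age 57, salary $41000

Highest salary: Bob Harris ($140000)

Bob Harris


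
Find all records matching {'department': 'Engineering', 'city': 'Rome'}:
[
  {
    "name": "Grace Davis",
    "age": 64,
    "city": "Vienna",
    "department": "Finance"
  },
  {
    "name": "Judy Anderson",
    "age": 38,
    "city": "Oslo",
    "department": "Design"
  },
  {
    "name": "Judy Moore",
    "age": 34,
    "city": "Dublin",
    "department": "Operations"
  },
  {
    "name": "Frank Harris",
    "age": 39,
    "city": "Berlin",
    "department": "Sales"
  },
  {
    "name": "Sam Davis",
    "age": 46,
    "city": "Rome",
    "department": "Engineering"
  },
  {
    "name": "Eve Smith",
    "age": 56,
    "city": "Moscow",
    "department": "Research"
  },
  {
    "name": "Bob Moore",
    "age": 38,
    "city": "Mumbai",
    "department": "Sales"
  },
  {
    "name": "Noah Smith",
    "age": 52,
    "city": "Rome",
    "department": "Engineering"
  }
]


Search criteria: {'department': 'Engineering', 'city': 'Rome'}

Checking 8 records:
  Grace Davis: {department: Finance, city: Vienna}
  Judy Anderson: {department: Design, city: Oslo}
  Judy Moore: {department: Operations, city: Dublin}
  Frank Harris: {department: Sales, city: Berlin}
  Sam Davis: {department: Engineering, city: Rome} <-- MATCH
  Eve Smith: {department: Research, city: Moscow}
  Bob Moore: {department: Sales, city: Mumbai}
  Noah Smith: {department: Engineering, city: Rome} <-- MATCH

Matches: ["Sam Davis", "Noah Smith"]

["Sam Davis", "Noah Smith"]


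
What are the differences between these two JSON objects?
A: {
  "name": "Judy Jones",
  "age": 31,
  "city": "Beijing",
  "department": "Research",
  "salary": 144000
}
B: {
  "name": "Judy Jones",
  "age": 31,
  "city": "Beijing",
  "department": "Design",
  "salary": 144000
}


Comparing each field (in key order):
  name: same
  age: same
  city: same
  department: DIFFERENT
  salary: same
Differences:
  department: Research -> Design

1 field(s) changed

1 change: department


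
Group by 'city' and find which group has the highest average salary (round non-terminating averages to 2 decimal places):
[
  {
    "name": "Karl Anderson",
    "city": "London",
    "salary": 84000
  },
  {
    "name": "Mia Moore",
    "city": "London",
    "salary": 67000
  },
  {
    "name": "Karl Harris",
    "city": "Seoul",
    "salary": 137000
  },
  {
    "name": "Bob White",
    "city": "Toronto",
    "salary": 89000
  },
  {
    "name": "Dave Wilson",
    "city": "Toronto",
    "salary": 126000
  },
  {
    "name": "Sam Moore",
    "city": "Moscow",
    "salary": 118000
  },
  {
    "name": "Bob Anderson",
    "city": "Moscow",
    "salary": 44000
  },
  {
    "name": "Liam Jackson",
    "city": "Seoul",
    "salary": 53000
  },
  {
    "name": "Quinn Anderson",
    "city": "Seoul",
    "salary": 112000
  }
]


Group by: city

Groups:
  London: 2 people, avg salary = 151000/2 = $75500
  Moscow: 2 people, avg salary = 162000/2 = $81000
  Seoul: 3 people, avg salary = 302000/3 ≈ $100666.67
  Toronto: 2 people, avg salary = 215000/2 = $107500

Highest average salary: Toronto ($107500)

Toronto ($107500)


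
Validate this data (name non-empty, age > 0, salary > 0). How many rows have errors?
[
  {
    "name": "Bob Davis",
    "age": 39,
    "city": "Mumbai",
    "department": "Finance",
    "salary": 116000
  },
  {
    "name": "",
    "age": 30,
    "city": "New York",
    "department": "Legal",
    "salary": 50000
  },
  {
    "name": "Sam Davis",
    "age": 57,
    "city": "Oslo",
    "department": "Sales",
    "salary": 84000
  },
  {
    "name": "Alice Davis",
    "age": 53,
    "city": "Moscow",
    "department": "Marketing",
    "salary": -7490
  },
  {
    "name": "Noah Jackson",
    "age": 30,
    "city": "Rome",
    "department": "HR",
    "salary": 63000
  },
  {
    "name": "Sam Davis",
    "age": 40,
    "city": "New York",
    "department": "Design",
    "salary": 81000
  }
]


Validating 6 records:
Rules: name non-empty, age > 0, salary > 0

  Row 1 (Bob Davis): OK
  Row 2 (???): empty name
  Row 3 (Sam Davis): OK
  Row 4 (Alice Davis): negative salary: -7490
  Row 5 (Noah Jackson): OK
  Row 6 (Sam Davis): OK

Total errors: 2

2 errors


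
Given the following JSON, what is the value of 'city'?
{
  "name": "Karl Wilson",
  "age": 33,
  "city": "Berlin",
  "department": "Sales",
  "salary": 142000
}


Looking up field 'city'
Value: Berlin

Berlin


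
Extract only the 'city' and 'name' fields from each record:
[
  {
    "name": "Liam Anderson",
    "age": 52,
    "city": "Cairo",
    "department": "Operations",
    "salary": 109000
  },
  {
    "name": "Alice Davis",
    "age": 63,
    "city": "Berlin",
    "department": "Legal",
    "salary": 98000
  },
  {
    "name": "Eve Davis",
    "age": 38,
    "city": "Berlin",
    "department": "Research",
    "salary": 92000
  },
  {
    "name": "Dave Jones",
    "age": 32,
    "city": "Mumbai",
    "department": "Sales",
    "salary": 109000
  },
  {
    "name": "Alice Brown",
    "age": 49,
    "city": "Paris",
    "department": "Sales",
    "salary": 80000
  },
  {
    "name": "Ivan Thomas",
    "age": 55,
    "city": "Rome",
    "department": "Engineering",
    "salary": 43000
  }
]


Original: 6 records with fields: name, age, city, department, salary
Keep: ['city', 'name']
Drop: ['age', 'department', 'salary']
Result: 6 records, 2 fields each

[
  {
    "city": "Cairo",
    "name": "Liam Anderson"
  },
  {
    "city": "Berlin",
    "name": "Alice Davis"
  },
  {
    "city": "Berlin",
    "name": "Eve Davis"
  },
  {
    "city": "Mumbai",
    "name": "Dave Jones"
  },
  {
    "city": "Paris",
    "name": "Alice Brown"
  },
  {
    "city": "Rome",
    "name": "Ivan Thomas"
  }
]


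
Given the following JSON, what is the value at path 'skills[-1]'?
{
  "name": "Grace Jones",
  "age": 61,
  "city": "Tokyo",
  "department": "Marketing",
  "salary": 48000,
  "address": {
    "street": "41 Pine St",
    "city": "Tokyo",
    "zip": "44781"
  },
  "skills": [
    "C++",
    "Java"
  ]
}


Query: skills[-1]
Path: skills -> last element
Value: Java

Java


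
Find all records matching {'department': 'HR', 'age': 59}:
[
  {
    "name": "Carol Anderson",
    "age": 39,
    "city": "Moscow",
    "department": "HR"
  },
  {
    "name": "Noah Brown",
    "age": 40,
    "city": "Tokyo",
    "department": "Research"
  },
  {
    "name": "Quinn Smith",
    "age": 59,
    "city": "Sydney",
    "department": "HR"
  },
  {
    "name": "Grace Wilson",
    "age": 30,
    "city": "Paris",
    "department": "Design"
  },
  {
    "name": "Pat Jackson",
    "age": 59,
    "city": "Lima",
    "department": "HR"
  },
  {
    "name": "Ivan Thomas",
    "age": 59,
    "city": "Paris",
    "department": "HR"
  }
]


Search criteria: {'department': 'HR', 'age': 59}

Checking 6 records:
  Carol Anderson: {department: HR, age: 39}
  Noah Brown: {department: Research, age: 40}
  Quinn Smith: {department: HR, age: 59} <-- MATCH
  Grace Wilson: {department: Design, age: 30}
  Pat Jackson: {department: HR, age: 59} <-- MATCH
  Ivan Thomas: {department: HR, age: 59} <-- MATCH

Matches: ["Quinn Smith", "Pat Jackson", "Ivan Thomas"]

["Quinn Smith", "Pat Jackson", "Ivan Thomas"]


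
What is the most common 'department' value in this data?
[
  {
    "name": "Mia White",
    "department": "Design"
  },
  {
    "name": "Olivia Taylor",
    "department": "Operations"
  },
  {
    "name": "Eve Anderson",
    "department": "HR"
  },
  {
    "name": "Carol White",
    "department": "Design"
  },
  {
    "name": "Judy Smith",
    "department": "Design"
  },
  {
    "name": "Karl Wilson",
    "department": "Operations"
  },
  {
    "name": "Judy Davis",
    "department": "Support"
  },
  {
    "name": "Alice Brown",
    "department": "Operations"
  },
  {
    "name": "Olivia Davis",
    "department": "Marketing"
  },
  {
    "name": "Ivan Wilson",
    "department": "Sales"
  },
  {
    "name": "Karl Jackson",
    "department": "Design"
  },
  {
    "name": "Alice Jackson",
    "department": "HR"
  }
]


Counting 'department' values across 12 records:

  Design: 4 ####
  Operations: 3 ###
  HR: 2 ##
  Support: 1 #
  Marketing: 1 #
  Sales: 1 #

Most common: Design (4 times)

Design (4 times)


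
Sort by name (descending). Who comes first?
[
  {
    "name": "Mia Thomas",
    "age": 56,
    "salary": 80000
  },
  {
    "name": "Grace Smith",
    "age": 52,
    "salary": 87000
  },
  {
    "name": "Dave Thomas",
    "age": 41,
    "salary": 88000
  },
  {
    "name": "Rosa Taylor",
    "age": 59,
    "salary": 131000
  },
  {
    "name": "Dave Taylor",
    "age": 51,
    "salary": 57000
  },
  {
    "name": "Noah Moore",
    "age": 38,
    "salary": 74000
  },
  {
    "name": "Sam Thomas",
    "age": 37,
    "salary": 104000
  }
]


Sort by: name (descending)

Sorted order:
  1. Sam Thomas (name = Sam Thomas)
  2. Rosa Taylor (name = Rosa Taylor)
  3. Noah Moore (name = Noah Moore)
  4. Mia Thomas (name = Mia Thomas)
  5. Grace Smith (name = Grace Smith)
  6. Dave Thomas (name = Dave Thomas)
  7. Dave Taylor (name = Dave Taylor)

First: Sam Thomas

Sam Thomas


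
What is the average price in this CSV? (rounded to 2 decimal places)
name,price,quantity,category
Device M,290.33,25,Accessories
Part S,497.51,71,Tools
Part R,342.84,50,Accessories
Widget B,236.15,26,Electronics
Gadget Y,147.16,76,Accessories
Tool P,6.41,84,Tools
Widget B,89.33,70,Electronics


Computing average price:
Values: [290.33, 497.51, 342.84, 236.15, 147.16, 6.41, 89.33]
Sum = 1609.73
Count = 7
Average = 1609.73/7 ≈ 229.96 (rounded to 2 decimal places)

229.96


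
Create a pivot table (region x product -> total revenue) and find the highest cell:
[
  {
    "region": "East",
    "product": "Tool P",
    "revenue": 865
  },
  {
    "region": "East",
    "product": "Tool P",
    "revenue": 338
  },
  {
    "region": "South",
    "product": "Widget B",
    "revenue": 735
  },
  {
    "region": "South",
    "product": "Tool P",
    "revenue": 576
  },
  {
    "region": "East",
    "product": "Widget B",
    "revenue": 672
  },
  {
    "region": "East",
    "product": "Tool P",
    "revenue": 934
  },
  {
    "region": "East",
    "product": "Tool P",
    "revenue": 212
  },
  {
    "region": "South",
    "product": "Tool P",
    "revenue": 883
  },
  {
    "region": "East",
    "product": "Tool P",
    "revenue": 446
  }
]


Pivot: region (rows) x product (columns) -> total revenue

     Tool P        Widget B    
East          2795           672  
South         1459           735  

Highest: East / Tool P = $2795

East / Tool P = $2795


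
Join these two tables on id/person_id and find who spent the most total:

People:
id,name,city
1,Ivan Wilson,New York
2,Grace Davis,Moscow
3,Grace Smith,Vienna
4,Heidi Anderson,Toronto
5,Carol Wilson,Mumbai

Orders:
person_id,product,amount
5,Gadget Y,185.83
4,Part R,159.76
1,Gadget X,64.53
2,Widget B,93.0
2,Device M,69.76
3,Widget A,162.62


Join on: people.id = orders.person_id

Joined rows:
  Carol Wilson (Mumbai) bought Gadget Y for $185.83
  Heidi Anderson (Toronto) bought Part R for $159.76
  Ivan Wilson (New York) bought Gadget X for $64.53
  Grace Davis (Moscow) bought Widget B for $93.0
  Grace Davis (Moscow) bought Device M for $69.76
  Grace Smith (Vienna) bought Widget A for $162.62

Total per person:
  Carol Wilson: $185.83
  Grace Davis: $162.76
  Grace Smith: $162.62
  Heidi Anderson: $159.76
  Ivan Wilson: $64.53

Top spender: Carol Wilson ($185.83)

Carol Wilson ($185.83)


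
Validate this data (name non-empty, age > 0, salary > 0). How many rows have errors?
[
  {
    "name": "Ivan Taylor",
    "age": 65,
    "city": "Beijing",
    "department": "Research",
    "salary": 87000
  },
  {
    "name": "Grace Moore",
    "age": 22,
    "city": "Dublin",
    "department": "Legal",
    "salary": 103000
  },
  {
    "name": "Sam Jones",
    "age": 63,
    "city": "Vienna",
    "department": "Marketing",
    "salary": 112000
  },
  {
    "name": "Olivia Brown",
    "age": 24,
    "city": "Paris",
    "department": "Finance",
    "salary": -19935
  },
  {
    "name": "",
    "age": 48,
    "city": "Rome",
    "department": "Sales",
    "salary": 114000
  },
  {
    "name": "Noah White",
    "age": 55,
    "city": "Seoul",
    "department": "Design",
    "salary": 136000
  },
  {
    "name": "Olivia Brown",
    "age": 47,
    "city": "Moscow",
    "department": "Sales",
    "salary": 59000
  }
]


Validating 7 records:
Rules: name non-empty, age > 0, salary > 0

  Row 1 (Ivan Taylor): OK
  Row 2 (Grace Moore): OK
  Row 3 (Sam Jones): OK
  Row 4 (Olivia Brown): negative salary: -19935
  Row 5 (???): empty name
  Row 6 (Noah White): OK
  Row 7 (Olivia Brown): OK

Total errors: 2

2 errors


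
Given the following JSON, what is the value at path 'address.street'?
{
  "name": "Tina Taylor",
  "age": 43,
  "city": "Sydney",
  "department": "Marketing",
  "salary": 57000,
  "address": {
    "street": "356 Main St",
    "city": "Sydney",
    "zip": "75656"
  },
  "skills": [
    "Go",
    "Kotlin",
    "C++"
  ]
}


Query: address.street
Path: address -> street
Value: 356 Main St

356 Main St


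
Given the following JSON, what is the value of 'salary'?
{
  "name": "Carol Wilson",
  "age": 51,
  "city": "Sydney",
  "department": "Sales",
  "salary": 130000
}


Looking up field 'salary'
Value: 130000

130000


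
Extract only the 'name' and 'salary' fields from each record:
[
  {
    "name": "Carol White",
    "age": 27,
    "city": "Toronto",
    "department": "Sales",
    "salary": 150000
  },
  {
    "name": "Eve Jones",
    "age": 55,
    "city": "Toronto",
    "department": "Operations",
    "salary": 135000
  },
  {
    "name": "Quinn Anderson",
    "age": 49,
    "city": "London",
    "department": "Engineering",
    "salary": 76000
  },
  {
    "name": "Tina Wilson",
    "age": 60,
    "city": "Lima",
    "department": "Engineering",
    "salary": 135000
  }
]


Original: 4 records with fields: name, age, city, department, salary
Keep: ['name', 'salary']
Drop: ['age', 'city', 'department']
Result: 4 records, 2 fields each

[
  {
    "name": "Carol White",
    "salary": 150000
  },
  {
    "name": "Eve Jones",
    "salary": 135000
  },
  {
    "name": "Quinn Anderson",
    "salary": 76000
  },
  {
    "name": "Tina Wilson",
    "salary": 135000
  }
]


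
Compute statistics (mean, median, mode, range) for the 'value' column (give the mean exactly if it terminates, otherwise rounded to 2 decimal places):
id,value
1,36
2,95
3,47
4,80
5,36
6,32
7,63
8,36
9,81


Data: [36, 95, 47, 80, 36, 32, 63, 36, 81]
Count: 9
Sum: 506
Mean: 506/9 ≈ 56.22 (rounded to 2 decimal places)
Sorted: [32, 36, 36, 36, 47, 63, 80, 81, 95]
Median: 47.0
Mode: 36 (3 times)
Range: 95 - 32 = 63
Min: 32, Max: 95

mean≈56.22, median=47.0, mode=36, range=63


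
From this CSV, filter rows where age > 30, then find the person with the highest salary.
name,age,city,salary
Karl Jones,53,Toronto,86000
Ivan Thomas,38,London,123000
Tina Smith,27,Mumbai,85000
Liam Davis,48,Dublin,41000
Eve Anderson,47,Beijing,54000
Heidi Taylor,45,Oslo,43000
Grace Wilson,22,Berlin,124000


Filter: age > 30
Sort by: salary (descending)

Filtered records (5):
  Ivan Thomas, age 38, salary $123000
  Karl Jones, age 53, salary $86000
  Eve Anderson, age 47, salary $54000
  Heidi Taylor, age 45, salary $43000
  Liam Davis, age 48, salary $41000

Highest salary: Ivan Thomas ($123000)

Ivan Thomas


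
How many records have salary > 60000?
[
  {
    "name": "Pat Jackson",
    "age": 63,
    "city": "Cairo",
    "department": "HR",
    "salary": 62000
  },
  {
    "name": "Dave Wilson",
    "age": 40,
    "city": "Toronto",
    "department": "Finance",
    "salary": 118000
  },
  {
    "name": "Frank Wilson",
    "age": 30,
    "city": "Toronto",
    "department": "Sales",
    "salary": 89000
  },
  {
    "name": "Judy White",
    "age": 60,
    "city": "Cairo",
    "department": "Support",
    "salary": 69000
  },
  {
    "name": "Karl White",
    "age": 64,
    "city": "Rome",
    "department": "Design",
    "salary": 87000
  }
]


Data: 5 records
Condition: salary > 60000

Checking each record:
  Pat Jackson: 62000 MATCH
  Dave Wilson: 118000 MATCH
  Frank Wilson: 89000 MATCH
  Judy White: 69000 MATCH
  Karl White: 87000 MATCH

Count: 5

5


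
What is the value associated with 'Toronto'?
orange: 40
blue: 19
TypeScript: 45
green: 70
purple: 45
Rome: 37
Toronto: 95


Looking up key 'Toronto'
Value: 95

95


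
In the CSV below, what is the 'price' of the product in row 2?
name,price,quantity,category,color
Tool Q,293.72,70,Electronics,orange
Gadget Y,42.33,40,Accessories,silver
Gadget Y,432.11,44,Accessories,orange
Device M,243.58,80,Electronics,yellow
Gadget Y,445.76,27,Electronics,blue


Query: Row 2 ('Gadget Y'), column 'price'
Value: 42.33

42.33


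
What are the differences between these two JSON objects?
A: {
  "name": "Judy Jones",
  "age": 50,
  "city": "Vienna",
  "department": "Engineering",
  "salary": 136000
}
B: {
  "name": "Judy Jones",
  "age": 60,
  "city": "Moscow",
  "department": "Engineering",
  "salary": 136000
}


Comparing each field (in key order):
  name: same
  age: DIFFERENT
  city: DIFFERENT
  department: same
  salary: same
Differences:
  age: 50 -> 60
  city: Vienna -> Moscow

2 field(s) changed

2 changes: age, city


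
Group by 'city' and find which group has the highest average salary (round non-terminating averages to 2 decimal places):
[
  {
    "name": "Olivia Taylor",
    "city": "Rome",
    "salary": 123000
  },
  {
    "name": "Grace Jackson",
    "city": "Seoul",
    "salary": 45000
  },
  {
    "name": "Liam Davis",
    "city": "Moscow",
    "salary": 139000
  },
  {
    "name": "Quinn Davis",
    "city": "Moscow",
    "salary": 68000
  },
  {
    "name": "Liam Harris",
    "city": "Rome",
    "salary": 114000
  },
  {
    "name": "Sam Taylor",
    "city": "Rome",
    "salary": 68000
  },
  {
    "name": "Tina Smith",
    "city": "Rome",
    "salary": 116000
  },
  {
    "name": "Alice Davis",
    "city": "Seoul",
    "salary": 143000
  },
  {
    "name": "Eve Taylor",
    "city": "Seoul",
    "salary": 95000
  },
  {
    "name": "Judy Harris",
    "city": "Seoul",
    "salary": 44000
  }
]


Group by: city

Groups:
  Moscow: 2 people, avg salary = 207000/2 = $103500
  Rome: 4 people, avg salary = 421000/4 = $105250
  Seoul: 4 people, avg salary = 327000/4 = $81750

Highest average salary: Rome ($105250)

Rome ($105250)


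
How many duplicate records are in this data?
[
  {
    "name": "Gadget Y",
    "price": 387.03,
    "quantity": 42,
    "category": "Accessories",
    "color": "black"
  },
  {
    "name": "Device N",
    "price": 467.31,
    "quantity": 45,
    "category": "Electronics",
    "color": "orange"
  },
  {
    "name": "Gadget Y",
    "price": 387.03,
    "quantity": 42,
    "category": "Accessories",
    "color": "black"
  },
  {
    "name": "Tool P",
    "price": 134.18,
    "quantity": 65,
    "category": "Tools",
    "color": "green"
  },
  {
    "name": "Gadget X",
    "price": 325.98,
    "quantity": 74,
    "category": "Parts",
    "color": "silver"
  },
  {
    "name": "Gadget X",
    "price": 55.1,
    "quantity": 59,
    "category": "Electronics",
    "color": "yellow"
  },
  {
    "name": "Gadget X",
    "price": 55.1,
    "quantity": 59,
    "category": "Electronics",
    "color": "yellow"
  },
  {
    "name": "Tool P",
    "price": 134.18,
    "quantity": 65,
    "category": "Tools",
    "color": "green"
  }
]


Checking 8 records for duplicates:

  Row 1: Gadget Y ($387.03, qty 42)
  Row 2: Device N ($467.31, qty 45)
  Row 3: Gadget Y ($387.03, qty 42) <-- DUPLICATE
  Row 4: Tool P ($134.18, qty 65)
  Row 5: Gadget X ($325.98, qty 74)
  Row 6: Gadget X ($55.1, qty 59)
  Row 7: Gadget X ($55.1, qty 59) <-- DUPLICATE
  Row 8: Tool P ($134.18, qty 65) <-- DUPLICATE

Duplicates found: 3
Unique records: 5

3 duplicates, 5 unique


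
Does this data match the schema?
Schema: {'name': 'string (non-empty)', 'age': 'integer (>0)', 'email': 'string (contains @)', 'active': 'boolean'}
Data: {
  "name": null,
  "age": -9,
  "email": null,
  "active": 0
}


Validating each field against schema:
  name: FAIL (null is not a string)
  age: FAIL (-9 is not > 0)
  email: FAIL (null is not a string)
  active: FAIL (0 is not a boolean)

Result: INVALID (4 errors: name, age, email, active)

INVALID (4 errors: name, age, email, active)


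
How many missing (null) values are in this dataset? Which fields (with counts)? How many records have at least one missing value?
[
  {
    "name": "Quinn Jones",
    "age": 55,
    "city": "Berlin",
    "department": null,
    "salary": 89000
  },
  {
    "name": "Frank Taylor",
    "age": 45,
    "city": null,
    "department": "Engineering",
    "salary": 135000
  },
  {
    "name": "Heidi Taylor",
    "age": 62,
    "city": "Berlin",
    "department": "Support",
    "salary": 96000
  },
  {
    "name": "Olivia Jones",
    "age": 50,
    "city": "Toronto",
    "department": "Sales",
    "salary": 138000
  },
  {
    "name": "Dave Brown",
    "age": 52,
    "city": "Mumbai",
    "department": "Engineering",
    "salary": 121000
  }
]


Checking for missing (null) values in 5 records:

  Quinn Jones: department
  Frank Taylor: city
  Heidi Taylor: complete
  Olivia Jones: complete
  Dave Brown: complete

Per field:
  name: 0 missing
  age: 0 missing
  city: 1 missing
  department: 1 missing
  salary: 0 missing

Total missing values: 2
Records with any missing: 2

2 missing values (city: 1, department: 1); 2 incomplete records


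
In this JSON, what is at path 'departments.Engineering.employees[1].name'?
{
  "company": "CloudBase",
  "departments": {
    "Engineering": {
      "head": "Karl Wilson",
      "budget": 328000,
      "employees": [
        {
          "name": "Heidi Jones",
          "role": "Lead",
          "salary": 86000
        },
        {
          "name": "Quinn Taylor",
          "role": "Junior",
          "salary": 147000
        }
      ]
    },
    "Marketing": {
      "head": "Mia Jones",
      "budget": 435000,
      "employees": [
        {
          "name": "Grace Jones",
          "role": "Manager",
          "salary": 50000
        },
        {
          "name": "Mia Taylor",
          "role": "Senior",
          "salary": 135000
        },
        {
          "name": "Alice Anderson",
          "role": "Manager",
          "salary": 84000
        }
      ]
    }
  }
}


Path: departments.Engineering.employees[1].name

Navigate:
  -> departments
  -> Engineering
  -> employees[1].name = 'Quinn Taylor'

Quinn Taylor


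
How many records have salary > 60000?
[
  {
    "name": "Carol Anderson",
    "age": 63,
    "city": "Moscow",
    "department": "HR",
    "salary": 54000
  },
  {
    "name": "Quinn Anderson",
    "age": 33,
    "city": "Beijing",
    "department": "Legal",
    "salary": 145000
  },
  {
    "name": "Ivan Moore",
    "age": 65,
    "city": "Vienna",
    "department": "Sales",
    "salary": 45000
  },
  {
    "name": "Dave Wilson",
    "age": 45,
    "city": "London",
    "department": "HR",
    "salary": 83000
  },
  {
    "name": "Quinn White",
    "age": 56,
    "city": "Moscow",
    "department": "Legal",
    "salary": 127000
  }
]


Data: 5 records
Condition: salary > 60000

Checking each record:
  Carol Anderson: 54000
  Quinn Anderson: 145000 MATCH
  Ivan Moore: 45000
  Dave Wilson: 83000 MATCH
  Quinn White: 127000 MATCH

Count: 3

3


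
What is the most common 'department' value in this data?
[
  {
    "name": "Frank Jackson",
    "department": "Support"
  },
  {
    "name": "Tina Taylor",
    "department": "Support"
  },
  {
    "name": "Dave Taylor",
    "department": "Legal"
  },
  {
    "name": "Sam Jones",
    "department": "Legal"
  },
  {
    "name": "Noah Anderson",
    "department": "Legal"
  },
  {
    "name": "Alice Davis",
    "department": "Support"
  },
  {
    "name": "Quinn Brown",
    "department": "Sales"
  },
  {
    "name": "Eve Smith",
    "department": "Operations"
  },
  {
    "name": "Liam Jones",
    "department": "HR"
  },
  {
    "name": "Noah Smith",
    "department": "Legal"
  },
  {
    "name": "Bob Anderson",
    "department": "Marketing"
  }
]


Counting 'department' values across 11 records:

  Legal: 4 ####
  Support: 3 ###
  Sales: 1 #
  Operations: 1 #
  HR: 1 #
  Marketing: 1 #

Most common: Legal (4 times)

Legal (4 times)


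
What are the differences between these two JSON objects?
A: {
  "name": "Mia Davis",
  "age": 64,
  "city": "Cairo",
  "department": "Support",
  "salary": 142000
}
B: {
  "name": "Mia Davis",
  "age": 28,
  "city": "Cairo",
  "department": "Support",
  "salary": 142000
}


Comparing each field (in key order):
  name: same
  age: DIFFERENT
  city: same
  department: same
  salary: same
Differences:
  age: 64 -> 28

1 field(s) changed

1 change: age


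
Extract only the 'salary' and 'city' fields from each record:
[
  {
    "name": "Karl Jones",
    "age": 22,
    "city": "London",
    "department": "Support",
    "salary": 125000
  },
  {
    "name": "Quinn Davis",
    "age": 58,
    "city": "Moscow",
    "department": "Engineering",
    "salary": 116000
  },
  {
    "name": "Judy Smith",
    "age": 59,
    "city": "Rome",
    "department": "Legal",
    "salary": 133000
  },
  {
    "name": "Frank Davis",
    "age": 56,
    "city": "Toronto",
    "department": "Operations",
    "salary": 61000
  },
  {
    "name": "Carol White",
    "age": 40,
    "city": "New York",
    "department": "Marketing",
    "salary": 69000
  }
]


Original: 5 records with fields: name, age, city, department, salary
Keep: ['salary', 'city']
Drop: ['name', 'age', 'department']
Result: 5 records, 2 fields each

[
  {
    "salary": 125000,
    "city": "London"
  },
  {
    "salary": 116000,
    "city": "Moscow"
  },
  {
    "salary": 133000,
    "city": "Rome"
  },
  {
    "salary": 61000,
    "city": "Toronto"
  },
  {
    "salary": 69000,
    "city": "New York"
  }
]


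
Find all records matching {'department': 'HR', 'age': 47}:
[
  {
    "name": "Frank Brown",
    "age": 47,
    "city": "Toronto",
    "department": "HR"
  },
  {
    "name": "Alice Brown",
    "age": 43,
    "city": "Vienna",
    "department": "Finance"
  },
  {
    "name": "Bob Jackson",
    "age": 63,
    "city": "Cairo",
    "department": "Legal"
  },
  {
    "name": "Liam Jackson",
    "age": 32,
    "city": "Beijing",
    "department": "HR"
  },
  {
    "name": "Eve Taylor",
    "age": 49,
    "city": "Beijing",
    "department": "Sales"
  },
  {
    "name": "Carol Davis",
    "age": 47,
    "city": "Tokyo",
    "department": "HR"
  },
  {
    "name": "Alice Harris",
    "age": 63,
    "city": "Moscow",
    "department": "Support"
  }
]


Search criteria: {'department': 'HR', 'age': 47}

Checking 7 records:
  Frank Brown: {department: HR, age: 47} <-- MATCH
  Alice Brown: {department: Finance, age: 43}
  Bob Jackson: {department: Legal, age: 63}
  Liam Jackson: {department: HR, age: 32}
  Eve Taylor: {department: Sales, age: 49}
  Carol Davis: {department: HR, age: 47} <-- MATCH
  Alice Harris: {department: Support, age: 63}

Matches: ["Frank Brown", "Carol Davis"]

["Frank Brown", "Carol Davis"]


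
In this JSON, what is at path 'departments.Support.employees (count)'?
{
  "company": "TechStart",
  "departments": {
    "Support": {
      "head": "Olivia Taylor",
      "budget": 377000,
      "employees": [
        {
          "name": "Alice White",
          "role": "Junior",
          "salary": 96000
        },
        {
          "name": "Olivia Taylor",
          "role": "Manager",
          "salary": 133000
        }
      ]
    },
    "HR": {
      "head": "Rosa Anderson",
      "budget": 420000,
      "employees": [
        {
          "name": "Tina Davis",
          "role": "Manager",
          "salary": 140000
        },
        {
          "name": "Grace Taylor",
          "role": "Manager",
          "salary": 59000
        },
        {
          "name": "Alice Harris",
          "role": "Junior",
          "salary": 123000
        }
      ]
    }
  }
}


Path: departments.Support.employees (count)

Navigate:
  -> departments
  -> Support
  -> employees (array, length 2)

2


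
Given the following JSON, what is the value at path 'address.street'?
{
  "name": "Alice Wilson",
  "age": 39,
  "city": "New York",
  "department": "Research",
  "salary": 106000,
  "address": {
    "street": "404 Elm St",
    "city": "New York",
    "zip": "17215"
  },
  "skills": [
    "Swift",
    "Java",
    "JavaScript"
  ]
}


Query: address.street
Path: address -> street
Value: 404 Elm St

404 Elm St
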